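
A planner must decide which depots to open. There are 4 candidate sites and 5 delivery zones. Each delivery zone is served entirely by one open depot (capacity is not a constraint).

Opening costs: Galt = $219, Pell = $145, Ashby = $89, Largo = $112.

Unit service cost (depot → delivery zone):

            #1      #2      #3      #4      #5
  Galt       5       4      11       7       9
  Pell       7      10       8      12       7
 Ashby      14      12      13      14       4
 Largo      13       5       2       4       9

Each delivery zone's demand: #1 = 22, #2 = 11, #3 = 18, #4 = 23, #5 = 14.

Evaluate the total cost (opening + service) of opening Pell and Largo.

Each delivery zone is assigned to its cheapest site among the open ones.
{Pell, Largo}: #1→Pell 7·22=154, #2→Largo 5·11=55, #3→Largo 2·18=36, #4→Largo 4·23=92, #5→Pell 7·14=98. Service 435; fixed 257; total 692.

Total cost: 692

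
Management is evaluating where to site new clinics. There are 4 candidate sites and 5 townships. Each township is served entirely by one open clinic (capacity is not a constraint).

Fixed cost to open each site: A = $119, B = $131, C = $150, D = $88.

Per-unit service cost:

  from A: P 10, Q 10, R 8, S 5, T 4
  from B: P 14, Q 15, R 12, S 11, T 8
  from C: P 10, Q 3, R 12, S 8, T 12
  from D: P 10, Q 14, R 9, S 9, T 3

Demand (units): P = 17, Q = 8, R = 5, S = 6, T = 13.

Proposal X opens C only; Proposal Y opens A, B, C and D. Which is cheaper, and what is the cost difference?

Proposal X: {C}: P→C 10·17=170, Q→C 3·8=24, R→C 12·5=60, S→C 8·6=48, T→C 12·13=156. Service 458; fixed 150; total 608.
Proposal Y: {A, B, C, D}: P→A 10·17=170, Q→C 3·8=24, R→A 8·5=40, S→A 5·6=30, T→D 3·13=39. Service 303; fixed 488; total 791.
Difference: |608 − 791| = 183.

Proposal X is cheaper by 183.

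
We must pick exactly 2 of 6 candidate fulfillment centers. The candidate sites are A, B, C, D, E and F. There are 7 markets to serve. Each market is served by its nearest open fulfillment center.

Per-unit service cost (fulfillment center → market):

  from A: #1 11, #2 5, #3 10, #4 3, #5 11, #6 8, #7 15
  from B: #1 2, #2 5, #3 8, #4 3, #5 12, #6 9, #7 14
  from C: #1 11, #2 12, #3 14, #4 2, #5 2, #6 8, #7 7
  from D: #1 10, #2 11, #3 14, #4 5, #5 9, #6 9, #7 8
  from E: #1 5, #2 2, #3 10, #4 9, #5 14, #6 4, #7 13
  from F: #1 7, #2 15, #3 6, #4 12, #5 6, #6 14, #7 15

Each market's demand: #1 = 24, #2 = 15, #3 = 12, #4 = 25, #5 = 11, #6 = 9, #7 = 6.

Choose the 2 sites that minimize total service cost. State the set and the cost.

Choose B and C; total service cost 405.

With exactly 2 open, each market uses its cheapest among the chosen.
{B, C}: #1→B 2·24=48, #2→B 5·15=75, #3→B 8·12=96, #4→C 2·25=50, #5→C 2·11=22, #6→C 8·9=72, #7→C 7·6=42. Service cost 405.
{C, E}: service cost 420
{B, E}: service cost 495
Among all 15 size-2 choices, {B, C} is lowest.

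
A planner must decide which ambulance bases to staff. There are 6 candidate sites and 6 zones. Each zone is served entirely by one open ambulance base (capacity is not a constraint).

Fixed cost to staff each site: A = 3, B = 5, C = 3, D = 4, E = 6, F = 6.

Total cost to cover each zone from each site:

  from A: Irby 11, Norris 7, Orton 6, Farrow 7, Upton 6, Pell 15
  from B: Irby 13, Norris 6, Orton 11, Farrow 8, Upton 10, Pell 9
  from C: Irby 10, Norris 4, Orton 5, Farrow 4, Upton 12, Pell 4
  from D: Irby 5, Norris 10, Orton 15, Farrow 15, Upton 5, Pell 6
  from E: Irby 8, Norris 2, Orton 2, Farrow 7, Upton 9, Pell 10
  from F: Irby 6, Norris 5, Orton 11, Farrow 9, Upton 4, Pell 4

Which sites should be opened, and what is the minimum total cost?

Open C and D; minimum total cost 34.

For any fixed open set, each zone goes to its cheapest open site; total = fixed + service.
{C, D}: Irby→D 5, Norris→C 4, Orton→C 5, Farrow→C 4, Upton→D 5, Pell→C 4. Service 27; fixed 7; total 34.
{C, D, E}: service 22 + fixed 13 = 35
{C, F}: service 27 + fixed 9 = 36
{A, B, C, D, E, F}: service 21 + fixed 27 = 48
No other subset beats 34.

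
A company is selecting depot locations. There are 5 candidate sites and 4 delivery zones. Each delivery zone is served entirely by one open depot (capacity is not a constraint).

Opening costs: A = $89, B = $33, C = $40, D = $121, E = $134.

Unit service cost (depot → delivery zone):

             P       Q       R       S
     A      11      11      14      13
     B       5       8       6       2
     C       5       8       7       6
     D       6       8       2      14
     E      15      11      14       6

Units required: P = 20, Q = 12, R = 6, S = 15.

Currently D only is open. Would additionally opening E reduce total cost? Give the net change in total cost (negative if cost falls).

No — net change +14 (cost rises by 14).

Current service cost with {D}: 438.
Adding E: each delivery zone re-picks its cheapest; new service cost 318, saving 120.
Extra fixed cost: 134. Net change = 134 − 120 = 14.
(Totals: 559 → 573.)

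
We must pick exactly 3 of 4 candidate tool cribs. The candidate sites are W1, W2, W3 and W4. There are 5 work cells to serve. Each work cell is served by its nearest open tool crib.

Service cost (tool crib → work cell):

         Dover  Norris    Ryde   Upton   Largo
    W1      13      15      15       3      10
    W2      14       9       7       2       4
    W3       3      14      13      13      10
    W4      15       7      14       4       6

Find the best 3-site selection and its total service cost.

With exactly 3 open, each work cell uses its cheapest among the chosen.
{W2, W3, W4}: Dover→W3 3, Norris→W4 7, Ryde→W2 7, Upton→W2 2, Largo→W2 4. Service cost 23.
{W1, W2, W3}: service cost 25
{W1, W3, W4}: service cost 32
Among all 4 size-3 choices, {W2, W3, W4} is lowest.

Choose W2, W3 and W4; total service cost 23.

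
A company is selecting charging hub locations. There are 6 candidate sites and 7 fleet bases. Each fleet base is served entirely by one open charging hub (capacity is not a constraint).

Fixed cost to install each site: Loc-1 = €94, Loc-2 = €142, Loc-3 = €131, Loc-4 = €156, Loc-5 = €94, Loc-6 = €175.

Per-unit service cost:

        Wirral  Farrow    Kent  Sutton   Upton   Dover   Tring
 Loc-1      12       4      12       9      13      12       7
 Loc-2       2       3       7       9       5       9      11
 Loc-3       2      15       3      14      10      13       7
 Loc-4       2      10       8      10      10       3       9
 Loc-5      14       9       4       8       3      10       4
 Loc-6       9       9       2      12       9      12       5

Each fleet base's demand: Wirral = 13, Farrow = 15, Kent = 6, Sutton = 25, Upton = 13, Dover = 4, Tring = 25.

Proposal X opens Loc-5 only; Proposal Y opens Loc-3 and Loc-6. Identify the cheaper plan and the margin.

Proposal X is cheaper by 255.

Proposal X: {Loc-5}: Wirral→Loc-5 14·13=182, Farrow→Loc-5 9·15=135, Kent→Loc-5 4·6=24, Sutton→Loc-5 8·25=200, Upton→Loc-5 3·13=39, Dover→Loc-5 10·4=40, Tring→Loc-5 4·25=100. Service 720; fixed 94; total 814.
Proposal Y: {Loc-3, Loc-6}: Wirral→Loc-3 2·13=26, Farrow→Loc-6 9·15=135, Kent→Loc-6 2·6=12, Sutton→Loc-6 12·25=300, Upton→Loc-6 9·13=117, Dover→Loc-6 12·4=48, Tring→Loc-6 5·25=125. Service 763; fixed 306; total 1069.
Difference: |814 − 1069| = 255.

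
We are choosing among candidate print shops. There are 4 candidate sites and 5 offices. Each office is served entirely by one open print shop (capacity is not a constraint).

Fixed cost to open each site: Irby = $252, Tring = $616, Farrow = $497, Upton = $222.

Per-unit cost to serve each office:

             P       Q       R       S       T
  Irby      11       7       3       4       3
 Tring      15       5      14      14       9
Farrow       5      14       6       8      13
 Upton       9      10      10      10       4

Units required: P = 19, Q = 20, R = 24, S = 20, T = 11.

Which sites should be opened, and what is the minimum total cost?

For any fixed open set, each office goes to its cheapest open site; total = fixed + service.
{Irby}: P→Irby 11·19=209, Q→Irby 7·20=140, R→Irby 3·24=72, S→Irby 4·20=80, T→Irby 3·11=33. Service 534; fixed 252; total 786.
{Irby, Upton}: service 496 + fixed 474 = 970
{Upton}: P→Upton 9·19=171, Q→Upton 10·20=200, R→Upton 10·24=240, S→Upton 10·20=200, T→Upton 4·11=44. Service 855; fixed 222; total 1077.
{Irby, Tring, Farrow, Upton}: service 380 + fixed 1587 = 1967
No other subset beats 786.

Open Irby only; minimum total cost 786.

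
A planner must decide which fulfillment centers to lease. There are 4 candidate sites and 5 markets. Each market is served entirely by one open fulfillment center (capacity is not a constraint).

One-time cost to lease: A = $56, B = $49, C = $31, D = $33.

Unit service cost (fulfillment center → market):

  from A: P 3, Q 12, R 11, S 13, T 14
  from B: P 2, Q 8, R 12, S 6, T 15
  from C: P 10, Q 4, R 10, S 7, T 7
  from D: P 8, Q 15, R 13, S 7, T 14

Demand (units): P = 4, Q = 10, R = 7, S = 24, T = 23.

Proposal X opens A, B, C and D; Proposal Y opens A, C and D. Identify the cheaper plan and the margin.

Proposal X: {A, B, C, D}: P→B 2·4=8, Q→C 4·10=40, R→C 10·7=70, S→B 6·24=144, T→C 7·23=161. Service 423; fixed 169; total 592.
Proposal Y: {A, C, D}: P→A 3·4=12, Q→C 4·10=40, R→C 10·7=70, S→C 7·24=168, T→C 7·23=161. Service 451; fixed 120; total 571.
Difference: |592 − 571| = 21.

Proposal Y is cheaper by 21.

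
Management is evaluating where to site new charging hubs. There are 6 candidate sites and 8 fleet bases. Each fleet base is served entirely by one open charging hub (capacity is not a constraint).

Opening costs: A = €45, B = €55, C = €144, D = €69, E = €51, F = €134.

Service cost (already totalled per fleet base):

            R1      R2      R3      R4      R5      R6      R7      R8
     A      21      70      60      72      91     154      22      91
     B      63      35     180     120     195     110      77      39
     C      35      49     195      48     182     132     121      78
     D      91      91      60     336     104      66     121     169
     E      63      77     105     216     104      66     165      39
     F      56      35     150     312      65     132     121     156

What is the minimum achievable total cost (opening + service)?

For any fixed open set, each fleet base goes to its cheapest open site; total = fixed + service.
{A, E}: R1→A 21, R2→A 70, R3→A 60, R4→A 72, R5→A 91, R6→E 66, R7→A 22, R8→E 39. Service 441; fixed 96; total 537.
{A, B}: service 450 + fixed 100 = 550
{A, B, E}: service 406 + fixed 151 = 557
{A, B, C, D, E, F}: service 356 + fixed 498 = 854
No other subset beats 537.

Minimum total cost: 537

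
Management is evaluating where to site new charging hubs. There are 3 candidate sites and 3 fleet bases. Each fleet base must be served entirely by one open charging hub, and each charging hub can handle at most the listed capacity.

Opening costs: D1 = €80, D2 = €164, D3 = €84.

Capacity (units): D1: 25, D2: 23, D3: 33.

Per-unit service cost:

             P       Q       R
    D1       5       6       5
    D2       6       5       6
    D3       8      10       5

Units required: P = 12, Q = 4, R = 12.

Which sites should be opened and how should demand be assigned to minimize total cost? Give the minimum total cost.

Open {D3}: P→D3 8·12=96, Q→D3 10·4=40, R→D3 5·12=60.
Loads: D3 carries 28/33. Service 196; fixed 84; total 280.
Next best feasible plan costs 308.

Minimum total cost: 280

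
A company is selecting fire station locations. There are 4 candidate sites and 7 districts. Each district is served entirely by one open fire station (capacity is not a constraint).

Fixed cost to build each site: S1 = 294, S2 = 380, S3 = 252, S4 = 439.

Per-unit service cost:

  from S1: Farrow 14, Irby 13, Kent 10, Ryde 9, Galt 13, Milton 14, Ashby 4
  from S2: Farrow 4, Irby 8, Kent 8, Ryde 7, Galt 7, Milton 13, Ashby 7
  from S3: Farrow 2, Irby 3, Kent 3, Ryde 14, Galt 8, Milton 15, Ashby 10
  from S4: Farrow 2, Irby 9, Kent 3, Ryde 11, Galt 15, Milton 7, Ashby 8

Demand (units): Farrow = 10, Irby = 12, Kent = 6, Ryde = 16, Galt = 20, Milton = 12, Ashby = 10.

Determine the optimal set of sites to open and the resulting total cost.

For any fixed open set, each district goes to its cheapest open site; total = fixed + service.
{S3}: Farrow→S3 2·10=20, Irby→S3 3·12=36, Kent→S3 3·6=18, Ryde→S3 14·16=224, Galt→S3 8·20=160, Milton→S3 15·12=180, Ashby→S3 10·10=100. Service 738; fixed 252; total 990.
{S2}: service 662 + fixed 380 = 1042
{S1, S3}: service 586 + fixed 546 = 1132
{S1, S2, S3, S4}: service 450 + fixed 1365 = 1815
(All 15 nonempty subsets were checked; S3 only is lowest.)

Open S3 only; minimum total cost 990.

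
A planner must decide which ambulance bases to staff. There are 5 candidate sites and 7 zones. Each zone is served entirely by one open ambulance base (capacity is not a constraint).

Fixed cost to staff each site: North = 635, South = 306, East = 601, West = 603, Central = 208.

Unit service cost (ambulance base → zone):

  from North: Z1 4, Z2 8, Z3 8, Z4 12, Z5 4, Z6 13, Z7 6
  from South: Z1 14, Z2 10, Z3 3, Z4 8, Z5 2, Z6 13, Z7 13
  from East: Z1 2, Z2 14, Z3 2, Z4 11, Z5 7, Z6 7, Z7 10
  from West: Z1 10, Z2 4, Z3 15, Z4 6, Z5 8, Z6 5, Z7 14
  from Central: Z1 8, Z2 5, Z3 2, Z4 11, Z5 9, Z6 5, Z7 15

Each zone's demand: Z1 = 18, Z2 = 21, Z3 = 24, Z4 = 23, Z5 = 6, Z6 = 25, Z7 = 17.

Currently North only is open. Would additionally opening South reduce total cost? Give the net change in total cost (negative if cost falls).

No — net change +82 (cost rises by 82).

Current service cost with {North}: 1159.
Adding South: each zone re-picks its cheapest; new service cost 935, saving 224.
Extra fixed cost: 306. Net change = 306 − 224 = 82.
(Totals: 1794 → 1876.)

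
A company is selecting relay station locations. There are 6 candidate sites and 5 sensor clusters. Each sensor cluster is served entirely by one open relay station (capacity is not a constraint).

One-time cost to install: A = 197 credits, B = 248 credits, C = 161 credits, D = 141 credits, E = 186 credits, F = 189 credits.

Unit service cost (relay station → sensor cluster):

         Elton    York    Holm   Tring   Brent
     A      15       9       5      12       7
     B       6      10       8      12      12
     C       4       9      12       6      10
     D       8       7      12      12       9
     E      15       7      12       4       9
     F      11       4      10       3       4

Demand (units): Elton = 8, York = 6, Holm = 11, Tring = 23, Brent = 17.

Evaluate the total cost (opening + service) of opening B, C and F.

Total cost: 879

Each sensor cluster is assigned to its cheapest site among the open ones.
{B, C, F}: Elton→C 4·8=32, York→F 4·6=24, Holm→B 8·11=88, Tring→F 3·23=69, Brent→F 4·17=68. Service 281; fixed 598; total 879.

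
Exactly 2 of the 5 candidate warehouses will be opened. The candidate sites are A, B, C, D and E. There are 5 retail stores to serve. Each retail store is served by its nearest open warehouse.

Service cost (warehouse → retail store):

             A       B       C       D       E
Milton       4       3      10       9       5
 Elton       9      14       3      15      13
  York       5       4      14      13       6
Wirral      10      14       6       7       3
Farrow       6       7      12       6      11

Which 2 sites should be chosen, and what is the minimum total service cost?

Choose B and C; total service cost 23.

With exactly 2 open, each retail store uses its cheapest among the chosen.
{B, C}: Milton→B 3, Elton→C 3, York→B 4, Wirral→C 6, Farrow→B 7. Service cost 23.
{A, C}: service cost 24
{A, E}: service cost 27
Among all 10 size-2 choices, {B, C} is lowest.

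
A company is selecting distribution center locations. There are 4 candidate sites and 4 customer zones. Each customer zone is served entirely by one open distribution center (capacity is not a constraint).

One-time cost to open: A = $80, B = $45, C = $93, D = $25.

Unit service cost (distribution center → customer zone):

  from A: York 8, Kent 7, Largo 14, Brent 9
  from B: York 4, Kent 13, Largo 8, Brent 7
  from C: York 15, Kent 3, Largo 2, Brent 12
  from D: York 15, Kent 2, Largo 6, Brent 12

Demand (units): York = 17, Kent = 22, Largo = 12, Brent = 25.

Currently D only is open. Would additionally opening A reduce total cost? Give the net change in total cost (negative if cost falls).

Yes — net change −114 (cost falls by 114).

Current service cost with {D}: 671.
Adding A: each customer zone re-picks its cheapest; new service cost 477, saving 194.
Extra fixed cost: 80. Net change = 80 − 194 = -114.
(Totals: 696 → 582.)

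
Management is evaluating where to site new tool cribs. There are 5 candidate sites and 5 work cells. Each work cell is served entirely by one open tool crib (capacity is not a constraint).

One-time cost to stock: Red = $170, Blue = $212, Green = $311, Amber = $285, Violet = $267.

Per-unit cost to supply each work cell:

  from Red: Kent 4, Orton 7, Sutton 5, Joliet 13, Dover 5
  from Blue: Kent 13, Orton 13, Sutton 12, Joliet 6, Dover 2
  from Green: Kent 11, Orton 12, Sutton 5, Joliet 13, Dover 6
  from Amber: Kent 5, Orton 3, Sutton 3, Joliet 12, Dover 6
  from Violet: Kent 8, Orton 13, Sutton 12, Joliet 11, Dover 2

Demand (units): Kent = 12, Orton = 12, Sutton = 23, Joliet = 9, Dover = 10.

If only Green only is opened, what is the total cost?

Total cost: 879

Each work cell is assigned to its cheapest site among the open ones.
{Green}: Kent→Green 11·12=132, Orton→Green 12·12=144, Sutton→Green 5·23=115, Joliet→Green 13·9=117, Dover→Green 6·10=60. Service 568; fixed 311; total 879.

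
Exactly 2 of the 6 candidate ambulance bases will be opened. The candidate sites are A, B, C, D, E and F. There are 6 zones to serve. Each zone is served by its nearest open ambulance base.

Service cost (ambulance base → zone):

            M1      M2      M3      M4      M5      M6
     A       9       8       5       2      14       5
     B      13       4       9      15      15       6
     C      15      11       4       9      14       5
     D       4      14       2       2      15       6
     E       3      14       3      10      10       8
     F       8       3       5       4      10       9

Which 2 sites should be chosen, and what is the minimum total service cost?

With exactly 2 open, each zone uses its cheapest among the chosen.
{D, F}: M1→D 4, M2→F 3, M3→D 2, M4→D 2, M5→F 10, M6→D 6. Service cost 27.
{A, E}: service cost 31
{E, F}: service cost 31
Among all 15 size-2 choices, {D, F} is lowest.

Choose D and F; total service cost 27.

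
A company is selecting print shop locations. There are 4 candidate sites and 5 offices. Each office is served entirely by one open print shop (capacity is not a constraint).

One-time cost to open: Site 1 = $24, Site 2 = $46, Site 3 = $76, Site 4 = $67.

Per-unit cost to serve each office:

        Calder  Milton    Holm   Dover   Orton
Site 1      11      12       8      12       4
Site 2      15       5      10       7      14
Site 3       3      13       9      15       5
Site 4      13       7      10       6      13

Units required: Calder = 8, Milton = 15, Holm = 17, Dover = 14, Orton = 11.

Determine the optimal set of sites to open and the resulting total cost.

For any fixed open set, each office goes to its cheapest open site; total = fixed + service.
{Site 1, Site 2}: Calder→Site 1 11·8=88, Milton→Site 2 5·15=75, Holm→Site 1 8·17=136, Dover→Site 2 7·14=98, Orton→Site 1 4·11=44. Service 441; fixed 70; total 511.
{Site 1, Site 2, Site 3}: Calder→Site 3 3·8=24, Milton→Site 2 5·15=75, Holm→Site 1 8·17=136, Dover→Site 2 7·14=98, Orton→Site 1 4·11=44. Service 377; fixed 146; total 523.
{Site 2, Site 3}: service 405 + fixed 122 = 527
{Site 1, Site 2, Site 3, Site 4}: service 363 + fixed 213 = 576
No other subset beats 511.

Open Site 1 and Site 2; minimum total cost 511.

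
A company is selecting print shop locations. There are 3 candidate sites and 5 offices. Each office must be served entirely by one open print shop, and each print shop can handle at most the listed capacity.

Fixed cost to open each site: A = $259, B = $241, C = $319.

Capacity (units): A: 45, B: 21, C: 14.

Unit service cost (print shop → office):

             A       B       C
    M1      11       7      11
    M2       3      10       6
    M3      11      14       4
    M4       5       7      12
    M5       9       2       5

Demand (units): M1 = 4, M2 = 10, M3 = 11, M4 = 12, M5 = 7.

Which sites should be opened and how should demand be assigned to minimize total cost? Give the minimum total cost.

Open {A}: M1→A 11·4=44, M2→A 3·10=30, M3→A 11·11=121, M4→A 5·12=60, M5→A 9·7=63.
Loads: A carries 44/45. Service 318; fixed 259; total 577.
Next best feasible plan costs 753.

Minimum total cost: 577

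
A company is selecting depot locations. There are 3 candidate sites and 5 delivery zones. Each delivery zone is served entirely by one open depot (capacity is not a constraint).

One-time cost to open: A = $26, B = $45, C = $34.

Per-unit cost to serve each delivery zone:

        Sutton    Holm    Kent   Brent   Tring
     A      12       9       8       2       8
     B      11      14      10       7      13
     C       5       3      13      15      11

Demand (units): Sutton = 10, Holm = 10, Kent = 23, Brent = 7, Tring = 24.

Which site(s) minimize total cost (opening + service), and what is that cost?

Open A and C; minimum total cost 530.

For any fixed open set, each delivery zone goes to its cheapest open site; total = fixed + service.
{A, C}: Sutton→C 5·10=50, Holm→C 3·10=30, Kent→A 8·23=184, Brent→A 2·7=14, Tring→A 8·24=192. Service 470; fixed 60; total 530.
{A, B, C}: service 470 + fixed 105 = 575
{A}: Sutton→A 12·10=120, Holm→A 9·10=90, Kent→A 8·23=184, Brent→A 2·7=14, Tring→A 8·24=192. Service 600; fixed 26; total 626.
(All 7 nonempty subsets were checked; A and C is lowest.)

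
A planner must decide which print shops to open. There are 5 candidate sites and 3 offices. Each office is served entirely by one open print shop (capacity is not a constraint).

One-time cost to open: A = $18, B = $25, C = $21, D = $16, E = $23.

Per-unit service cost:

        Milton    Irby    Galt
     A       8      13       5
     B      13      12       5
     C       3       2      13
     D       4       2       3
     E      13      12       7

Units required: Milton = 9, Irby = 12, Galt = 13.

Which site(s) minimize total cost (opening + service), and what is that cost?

Open D only; minimum total cost 115.

For any fixed open set, each office goes to its cheapest open site; total = fixed + service.
{D}: Milton→D 4·9=36, Irby→D 2·12=24, Galt→D 3·13=39. Service 99; fixed 16; total 115.
{C, D}: service 90 + fixed 37 = 127
{A, D}: Milton→D 4·9=36, Irby→D 2·12=24, Galt→D 3·13=39. Service 99; fixed 34; total 133.
{A, B, C, D, E}: service 90 + fixed 103 = 193
No other subset beats 115.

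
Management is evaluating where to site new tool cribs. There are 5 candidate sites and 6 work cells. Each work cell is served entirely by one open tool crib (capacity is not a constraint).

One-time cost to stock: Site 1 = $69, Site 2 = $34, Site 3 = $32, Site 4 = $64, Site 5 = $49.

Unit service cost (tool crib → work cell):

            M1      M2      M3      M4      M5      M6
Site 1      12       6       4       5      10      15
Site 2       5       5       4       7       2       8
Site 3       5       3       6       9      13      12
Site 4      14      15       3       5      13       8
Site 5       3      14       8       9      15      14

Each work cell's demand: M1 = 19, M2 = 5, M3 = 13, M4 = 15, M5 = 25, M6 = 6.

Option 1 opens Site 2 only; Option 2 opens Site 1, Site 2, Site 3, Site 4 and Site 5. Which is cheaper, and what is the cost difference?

Option 1: {Site 2}: M1→Site 2 5·19=95, M2→Site 2 5·5=25, M3→Site 2 4·13=52, M4→Site 2 7·15=105, M5→Site 2 2·25=50, M6→Site 2 8·6=48. Service 375; fixed 34; total 409.
Option 2: {Site 1, Site 2, Site 3, Site 4, Site 5}: M1→Site 5 3·19=57, M2→Site 3 3·5=15, M3→Site 4 3·13=39, M4→Site 1 5·15=75, M5→Site 2 2·25=50, M6→Site 2 8·6=48. Service 284; fixed 248; total 532.
Difference: |409 − 532| = 123.

Option 1 is cheaper by 123.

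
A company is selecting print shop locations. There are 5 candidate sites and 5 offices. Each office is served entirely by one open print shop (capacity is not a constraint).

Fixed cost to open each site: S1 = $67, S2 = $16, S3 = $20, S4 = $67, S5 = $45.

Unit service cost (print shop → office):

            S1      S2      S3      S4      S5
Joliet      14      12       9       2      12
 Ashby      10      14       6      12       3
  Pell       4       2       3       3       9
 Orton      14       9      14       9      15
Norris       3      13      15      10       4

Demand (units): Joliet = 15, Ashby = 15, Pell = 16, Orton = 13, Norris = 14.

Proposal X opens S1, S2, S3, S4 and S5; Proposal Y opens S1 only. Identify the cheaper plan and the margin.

Proposal X: {S1, S2, S3, S4, S5}: Joliet→S4 2·15=30, Ashby→S5 3·15=45, Pell→S2 2·16=32, Orton→S2 9·13=117, Norris→S1 3·14=42. Service 266; fixed 215; total 481.
Proposal Y: {S1}: Joliet→S1 14·15=210, Ashby→S1 10·15=150, Pell→S1 4·16=64, Orton→S1 14·13=182, Norris→S1 3·14=42. Service 648; fixed 67; total 715.
Difference: |481 − 715| = 234.

Proposal X is cheaper by 234.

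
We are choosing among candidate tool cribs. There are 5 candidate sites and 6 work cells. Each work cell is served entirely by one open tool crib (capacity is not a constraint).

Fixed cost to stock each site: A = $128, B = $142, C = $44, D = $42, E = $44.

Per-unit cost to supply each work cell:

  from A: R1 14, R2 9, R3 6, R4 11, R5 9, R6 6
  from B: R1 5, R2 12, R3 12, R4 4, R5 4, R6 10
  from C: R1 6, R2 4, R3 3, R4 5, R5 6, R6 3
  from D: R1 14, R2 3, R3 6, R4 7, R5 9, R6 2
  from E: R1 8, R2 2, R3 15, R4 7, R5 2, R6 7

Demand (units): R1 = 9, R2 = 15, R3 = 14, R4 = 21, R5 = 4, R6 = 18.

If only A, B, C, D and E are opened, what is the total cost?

Each work cell is assigned to its cheapest site among the open ones.
{A, B, C, D, E}: R1→B 5·9=45, R2→E 2·15=30, R3→C 3·14=42, R4→B 4·21=84, R5→E 2·4=8, R6→D 2·18=36. Service 245; fixed 400; total 645.

Total cost: 645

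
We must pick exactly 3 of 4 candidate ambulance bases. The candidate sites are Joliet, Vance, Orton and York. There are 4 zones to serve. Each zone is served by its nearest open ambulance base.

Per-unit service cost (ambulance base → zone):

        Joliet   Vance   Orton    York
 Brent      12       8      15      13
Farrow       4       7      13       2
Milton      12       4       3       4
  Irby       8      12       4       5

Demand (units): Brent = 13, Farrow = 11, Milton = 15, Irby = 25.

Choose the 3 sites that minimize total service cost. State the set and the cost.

Choose Vance, Orton and York; total service cost 271.

With exactly 3 open, each zone uses its cheapest among the chosen.
{Vance, Orton, York}: Brent→Vance 8·13=104, Farrow→York 2·11=22, Milton→Orton 3·15=45, Irby→Orton 4·25=100. Service cost 271.
{Joliet, Vance, Orton}: service cost 293
{Joliet, Vance, York}: service cost 311
Among all 4 size-3 choices, {Vance, Orton, York} is lowest.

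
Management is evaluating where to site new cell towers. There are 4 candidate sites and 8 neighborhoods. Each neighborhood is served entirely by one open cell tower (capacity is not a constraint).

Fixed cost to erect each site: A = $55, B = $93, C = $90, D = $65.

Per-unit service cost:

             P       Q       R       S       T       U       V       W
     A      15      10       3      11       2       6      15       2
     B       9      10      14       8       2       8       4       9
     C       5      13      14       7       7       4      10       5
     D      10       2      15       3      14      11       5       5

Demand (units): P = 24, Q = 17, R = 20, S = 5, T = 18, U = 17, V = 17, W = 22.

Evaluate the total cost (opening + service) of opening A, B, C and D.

Each neighborhood is assigned to its cheapest site among the open ones.
{A, B, C, D}: P→C 5·24=120, Q→D 2·17=34, R→A 3·20=60, S→D 3·5=15, T→A 2·18=36, U→C 4·17=68, V→B 4·17=68, W→A 2·22=44. Service 445; fixed 303; total 748.

Total cost: 748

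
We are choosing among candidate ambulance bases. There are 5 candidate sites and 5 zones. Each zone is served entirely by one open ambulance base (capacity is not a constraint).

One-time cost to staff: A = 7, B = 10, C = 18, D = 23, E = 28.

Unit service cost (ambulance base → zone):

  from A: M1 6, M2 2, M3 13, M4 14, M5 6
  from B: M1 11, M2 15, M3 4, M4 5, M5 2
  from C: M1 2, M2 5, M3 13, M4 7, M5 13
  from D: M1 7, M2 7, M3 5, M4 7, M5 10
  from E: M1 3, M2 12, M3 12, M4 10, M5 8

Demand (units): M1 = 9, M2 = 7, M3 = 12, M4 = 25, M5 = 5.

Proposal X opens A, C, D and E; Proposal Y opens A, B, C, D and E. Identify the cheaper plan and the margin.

Proposal X: {A, C, D, E}: M1→C 2·9=18, M2→A 2·7=14, M3→D 5·12=60, M4→C 7·25=175, M5→A 6·5=30. Service 297; fixed 76; total 373.
Proposal Y: {A, B, C, D, E}: M1→C 2·9=18, M2→A 2·7=14, M3→B 4·12=48, M4→B 5·25=125, M5→B 2·5=10. Service 215; fixed 86; total 301.
Difference: |373 − 301| = 72.

Proposal Y is cheaper by 72.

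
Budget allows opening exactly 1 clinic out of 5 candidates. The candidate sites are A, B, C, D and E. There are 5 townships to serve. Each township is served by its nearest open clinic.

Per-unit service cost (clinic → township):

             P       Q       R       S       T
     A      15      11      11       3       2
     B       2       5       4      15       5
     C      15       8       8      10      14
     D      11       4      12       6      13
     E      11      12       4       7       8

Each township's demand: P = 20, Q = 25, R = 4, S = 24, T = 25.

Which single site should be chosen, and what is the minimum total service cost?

Choose B only; total service cost 666.

With exactly 1 open, each township uses its cheapest among the chosen.
{B}: P→B 2·20=40, Q→B 5·25=125, R→B 4·4=16, S→B 15·24=360, T→B 5·25=125. Service cost 666.
{A}: service cost 741
{D}: service cost 837
Among all 5 size-1 choices, {B} is lowest.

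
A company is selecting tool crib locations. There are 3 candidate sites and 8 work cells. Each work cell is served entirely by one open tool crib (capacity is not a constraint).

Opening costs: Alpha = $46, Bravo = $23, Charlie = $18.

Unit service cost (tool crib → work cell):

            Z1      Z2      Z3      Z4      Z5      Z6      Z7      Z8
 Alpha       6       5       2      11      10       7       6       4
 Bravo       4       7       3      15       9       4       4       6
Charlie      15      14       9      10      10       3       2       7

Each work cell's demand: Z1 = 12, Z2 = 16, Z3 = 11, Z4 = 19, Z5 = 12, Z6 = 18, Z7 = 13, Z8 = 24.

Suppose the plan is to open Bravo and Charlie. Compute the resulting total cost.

Total cost: 756

Each work cell is assigned to its cheapest site among the open ones.
{Bravo, Charlie}: Z1→Bravo 4·12=48, Z2→Bravo 7·16=112, Z3→Bravo 3·11=33, Z4→Charlie 10·19=190, Z5→Bravo 9·12=108, Z6→Charlie 3·18=54, Z7→Charlie 2·13=26, Z8→Bravo 6·24=144. Service 715; fixed 41; total 756.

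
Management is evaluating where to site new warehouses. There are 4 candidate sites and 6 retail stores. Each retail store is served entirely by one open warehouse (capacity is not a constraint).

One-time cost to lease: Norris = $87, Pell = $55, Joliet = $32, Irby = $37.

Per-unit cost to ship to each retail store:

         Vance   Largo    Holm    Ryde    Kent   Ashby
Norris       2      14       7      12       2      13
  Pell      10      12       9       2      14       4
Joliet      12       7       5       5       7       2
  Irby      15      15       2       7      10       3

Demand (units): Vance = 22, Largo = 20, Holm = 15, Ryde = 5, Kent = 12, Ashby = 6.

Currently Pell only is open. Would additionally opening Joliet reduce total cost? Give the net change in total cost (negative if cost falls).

Current service cost with {Pell}: 797.
Adding Joliet: each retail store re-picks its cheapest; new service cost 541, saving 256.
Extra fixed cost: 32. Net change = 32 − 256 = -224.
(Totals: 852 → 628.)

Yes — net change −224 (cost falls by 224).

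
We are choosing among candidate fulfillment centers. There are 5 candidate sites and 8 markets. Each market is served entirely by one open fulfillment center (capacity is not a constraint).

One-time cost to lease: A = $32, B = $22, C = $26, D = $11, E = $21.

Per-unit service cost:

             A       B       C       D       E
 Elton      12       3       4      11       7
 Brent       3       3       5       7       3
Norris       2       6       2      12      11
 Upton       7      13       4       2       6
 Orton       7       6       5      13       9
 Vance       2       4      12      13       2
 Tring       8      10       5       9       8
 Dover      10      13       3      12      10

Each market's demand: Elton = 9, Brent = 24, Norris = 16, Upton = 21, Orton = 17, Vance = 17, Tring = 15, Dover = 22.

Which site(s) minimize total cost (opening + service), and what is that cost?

Open C, D and E; minimum total cost 500.

For any fixed open set, each market goes to its cheapest open site; total = fixed + service.
{C, D, E}: Elton→C 4·9=36, Brent→E 3·24=72, Norris→C 2·16=32, Upton→D 2·21=42, Orton→C 5·17=85, Vance→E 2·17=34, Tring→C 5·15=75, Dover→C 3·22=66. Service 442; fixed 58; total 500.
{A, C, D}: Elton→C 4·9=36, Brent→A 3·24=72, Norris→A 2·16=32, Upton→D 2·21=42, Orton→C 5·17=85, Vance→A 2·17=34, Tring→C 5·15=75, Dover→C 3·22=66. Service 442; fixed 69; total 511.
{B, C, D, E}: service 433 + fixed 80 = 513
{A, B, C, D, E}: Elton→B 3·9=27, Brent→A 3·24=72, Norris→A 2·16=32, Upton→D 2·21=42, Orton→C 5·17=85, Vance→A 2·17=34, Tring→C 5·15=75, Dover→C 3·22=66. Service 433; fixed 112; total 545.
No other subset beats 500.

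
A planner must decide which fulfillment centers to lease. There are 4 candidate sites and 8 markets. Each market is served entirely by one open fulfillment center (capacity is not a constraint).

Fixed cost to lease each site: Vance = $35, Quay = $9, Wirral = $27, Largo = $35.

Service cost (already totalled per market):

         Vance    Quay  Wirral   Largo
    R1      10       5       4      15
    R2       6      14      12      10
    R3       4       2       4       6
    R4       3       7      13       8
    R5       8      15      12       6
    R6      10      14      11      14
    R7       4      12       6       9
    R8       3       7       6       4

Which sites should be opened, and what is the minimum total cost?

For any fixed open set, each market goes to its cheapest open site; total = fixed + service.
{Vance}: R1→Vance 10, R2→Vance 6, R3→Vance 4, R4→Vance 3, R5→Vance 8, R6→Vance 10, R7→Vance 4, R8→Vance 3. Service 48; fixed 35; total 83.
{Vance, Quay}: R1→Quay 5, R2→Vance 6, R3→Quay 2, R4→Vance 3, R5→Vance 8, R6→Vance 10, R7→Vance 4, R8→Vance 3. Service 41; fixed 44; total 85.
{Quay}: service 76 + fixed 9 = 85
{Vance, Quay, Wirral, Largo}: service 38 + fixed 106 = 144
No other subset beats 83.

Open Vance only; minimum total cost 83.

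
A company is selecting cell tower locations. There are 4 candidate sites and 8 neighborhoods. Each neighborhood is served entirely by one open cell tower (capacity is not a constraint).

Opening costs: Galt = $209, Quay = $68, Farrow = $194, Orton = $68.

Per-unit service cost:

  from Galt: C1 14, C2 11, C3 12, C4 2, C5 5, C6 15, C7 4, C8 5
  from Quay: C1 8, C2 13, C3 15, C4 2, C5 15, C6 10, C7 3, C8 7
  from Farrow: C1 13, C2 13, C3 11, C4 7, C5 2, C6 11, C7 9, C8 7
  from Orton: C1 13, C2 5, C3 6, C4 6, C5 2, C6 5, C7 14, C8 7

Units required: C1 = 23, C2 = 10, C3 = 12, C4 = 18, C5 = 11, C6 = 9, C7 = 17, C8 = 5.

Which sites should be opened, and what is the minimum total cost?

Open Quay and Orton; minimum total cost 631.

For any fixed open set, each neighborhood goes to its cheapest open site; total = fixed + service.
{Quay, Orton}: C1→Quay 8·23=184, C2→Orton 5·10=50, C3→Orton 6·12=72, C4→Quay 2·18=36, C5→Orton 2·11=22, C6→Orton 5·9=45, C7→Quay 3·17=51, C8→Quay 7·5=35. Service 495; fixed 136; total 631.
{Quay, Farrow, Orton}: service 495 + fixed 330 = 825
{Galt, Quay, Orton}: service 485 + fixed 345 = 830
{Galt, Quay, Farrow, Orton}: C1→Quay 8·23=184, C2→Orton 5·10=50, C3→Orton 6·12=72, C4→Galt 2·18=36, C5→Farrow 2·11=22, C6→Orton 5·9=45, C7→Quay 3·17=51, C8→Galt 5·5=25. Service 485; fixed 539; total 1024.
No other subset beats 631.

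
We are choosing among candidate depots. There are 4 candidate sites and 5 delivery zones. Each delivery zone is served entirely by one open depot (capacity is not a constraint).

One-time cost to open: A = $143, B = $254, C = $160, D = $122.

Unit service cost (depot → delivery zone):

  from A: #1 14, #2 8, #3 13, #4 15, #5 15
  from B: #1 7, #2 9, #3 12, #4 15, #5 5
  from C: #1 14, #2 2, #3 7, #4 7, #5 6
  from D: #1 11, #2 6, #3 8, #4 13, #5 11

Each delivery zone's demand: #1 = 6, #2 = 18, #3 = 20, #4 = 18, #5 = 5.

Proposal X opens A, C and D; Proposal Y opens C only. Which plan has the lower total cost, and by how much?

Proposal X: {A, C, D}: #1→D 11·6=66, #2→C 2·18=36, #3→C 7·20=140, #4→C 7·18=126, #5→C 6·5=30. Service 398; fixed 425; total 823.
Proposal Y: {C}: #1→C 14·6=84, #2→C 2·18=36, #3→C 7·20=140, #4→C 7·18=126, #5→C 6·5=30. Service 416; fixed 160; total 576.
Difference: |823 − 576| = 247.

Proposal Y is cheaper by 247.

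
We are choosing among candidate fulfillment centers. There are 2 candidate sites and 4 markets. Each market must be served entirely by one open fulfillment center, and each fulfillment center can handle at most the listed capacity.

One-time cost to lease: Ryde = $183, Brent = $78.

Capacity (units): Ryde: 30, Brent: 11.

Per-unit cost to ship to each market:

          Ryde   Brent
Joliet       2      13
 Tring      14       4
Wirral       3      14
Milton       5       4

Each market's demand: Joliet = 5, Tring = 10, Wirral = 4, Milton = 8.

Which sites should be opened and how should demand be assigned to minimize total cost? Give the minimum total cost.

Minimum total cost: 363

Open {Ryde, Brent}: Joliet→Ryde 2·5=10, Tring→Brent 4·10=40, Wirral→Ryde 3·4=12, Milton→Ryde 5·8=40.
Loads: Ryde carries 17/30, Brent carries 10/11. Service 102; fixed 261; total 363.
Next best feasible plan costs 385.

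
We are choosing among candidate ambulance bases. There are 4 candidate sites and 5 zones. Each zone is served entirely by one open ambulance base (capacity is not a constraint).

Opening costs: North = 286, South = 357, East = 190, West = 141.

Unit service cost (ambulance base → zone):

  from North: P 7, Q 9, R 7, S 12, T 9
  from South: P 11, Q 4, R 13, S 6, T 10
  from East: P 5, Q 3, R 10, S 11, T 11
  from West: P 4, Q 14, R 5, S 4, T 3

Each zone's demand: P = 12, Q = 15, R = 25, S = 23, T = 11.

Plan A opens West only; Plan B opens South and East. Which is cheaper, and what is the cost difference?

Plan A: {West}: P→West 4·12=48, Q→West 14·15=210, R→West 5·25=125, S→West 4·23=92, T→West 3·11=33. Service 508; fixed 141; total 649.
Plan B: {South, East}: P→East 5·12=60, Q→East 3·15=45, R→East 10·25=250, S→South 6·23=138, T→South 10·11=110. Service 603; fixed 547; total 1150.
Difference: |649 − 1150| = 501.

Plan A is cheaper by 501.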